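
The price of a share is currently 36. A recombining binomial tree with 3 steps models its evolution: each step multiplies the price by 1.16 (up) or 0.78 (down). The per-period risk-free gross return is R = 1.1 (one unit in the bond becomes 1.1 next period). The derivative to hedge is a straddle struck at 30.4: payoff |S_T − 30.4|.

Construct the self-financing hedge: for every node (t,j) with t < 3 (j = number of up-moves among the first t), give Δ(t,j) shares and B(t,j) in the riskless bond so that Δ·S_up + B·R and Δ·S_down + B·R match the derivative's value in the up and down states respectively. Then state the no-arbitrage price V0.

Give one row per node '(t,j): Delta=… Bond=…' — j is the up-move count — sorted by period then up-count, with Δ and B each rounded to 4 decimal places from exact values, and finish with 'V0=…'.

No-arbitrage ⇒ martingale measure with p* = (R−d)/(u−d) = 0.8421.
At expiry t=3: V(3,0)=13.3161, V(3,1)=4.9932, V(3,2)=7.3844, V(3,3)=25.7923
  t=2,j=0: stock 21.9024 → up 25.4068 (V=4.9932), down 17.0839 (V=13.3161). Price 5.7340; hedge Δ=-1.0000, bond B=27.6364.
  t=2,j=1: stock 32.5728 → up 37.7844 (V=7.3844), down 25.4068 (V=4.9932). Price 6.3699; hedge Δ=0.1932, bond B=0.0772.
  t=2,j=2: stock 48.4416 → up 56.1923 (V=25.7923), down 37.7844 (V=7.3844). Price 20.8052; hedge Δ=1.0000, bond B=-27.6364.
  t=1,j=0: stock 28.0800 → up 32.5728 (V=6.3699), down 21.9024 (V=5.7340). Price 5.6995; hedge Δ=0.0596, bond B=4.0260.
  t=1,j=1: stock 41.7600 → up 48.4416 (V=20.8052), down 32.5728 (V=6.3699). Price 16.8418; hedge Δ=0.9097, bond B=-21.1459.
  t=0,j=0: stock 36.0000 → up 41.7600 (V=16.8418), down 28.0800 (V=5.6995). Price 13.7114; hedge Δ=0.8145, bond B=-15.6104.
Each (Δ,B) replicates both successor values, so the strategy is self-financing and V0 is arbitrage-free.

(0,0): Delta=0.8145 Bond=-15.6104
(1,0): Delta=0.0596 Bond=4.0260
(1,1): Delta=0.9097 Bond=-21.1459
(2,0): Delta=-1.0000 Bond=27.6364
(2,1): Delta=0.1932 Bond=0.0772
(2,2): Delta=1.0000 Bond=-27.6364
V0=13.7114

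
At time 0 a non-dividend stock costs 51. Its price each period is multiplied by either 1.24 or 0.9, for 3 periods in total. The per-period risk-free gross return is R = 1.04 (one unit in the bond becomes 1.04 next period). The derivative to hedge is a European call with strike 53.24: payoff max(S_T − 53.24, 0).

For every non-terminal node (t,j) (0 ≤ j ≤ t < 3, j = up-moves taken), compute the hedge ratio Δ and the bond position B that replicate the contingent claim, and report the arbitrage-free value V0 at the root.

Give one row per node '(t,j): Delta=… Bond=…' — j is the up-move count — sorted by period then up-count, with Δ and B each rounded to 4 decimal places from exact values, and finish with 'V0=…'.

No-arbitrage ⇒ martingale measure with p* = (R−d)/(u−d) = 0.4118.
Terminal payoffs: V(3,0)=0.0000, V(3,1)=0.0000, V(3,2)=17.3358, V(3,3)=43.9978
  t=2,j=0: stock 41.3100 → up 51.2244 (V=0.0000), down 37.1790 (V=0.0000). Price 0.0000; hedge Δ=0.0000, bond B=0.0000.
  t=2,j=1: stock 56.9160 → up 70.5758 (V=17.3358), down 51.2244 (V=0.0000). Price 6.8637; hedge Δ=0.8958, bond B=-44.1240.
  t=2,j=2: stock 78.4176 → up 97.2378 (V=43.9978), down 70.5758 (V=17.3358). Price 27.2253; hedge Δ=1.0000, bond B=-51.1923.
  t=1,j=0: stock 45.9000 → up 56.9160 (V=6.8637), down 41.3100 (V=0.0000). Price 2.7175; hedge Δ=0.4398, bond B=-17.4699.
  t=1,j=1: stock 63.2400 → up 78.4176 (V=27.2253), down 56.9160 (V=6.8637). Price 14.6614; hedge Δ=0.9470, bond B=-45.2255.
  t=0,j=0: stock 51.0000 → up 63.2400 (V=14.6614), down 45.9000 (V=2.7175). Price 7.3419; hedge Δ=0.6888, bond B=-27.7872.
Each (Δ,B) replicates both successor values, so the strategy is self-financing and V0 is arbitrage-free.

(0,0): Delta=0.6888 Bond=-27.7872
(1,0): Delta=0.4398 Bond=-17.4699
(1,1): Delta=0.9470 Bond=-45.2255
(2,0): Delta=0.0000 Bond=0.0000
(2,1): Delta=0.8958 Bond=-44.1240
(2,2): Delta=1.0000 Bond=-51.1923
V0=7.3419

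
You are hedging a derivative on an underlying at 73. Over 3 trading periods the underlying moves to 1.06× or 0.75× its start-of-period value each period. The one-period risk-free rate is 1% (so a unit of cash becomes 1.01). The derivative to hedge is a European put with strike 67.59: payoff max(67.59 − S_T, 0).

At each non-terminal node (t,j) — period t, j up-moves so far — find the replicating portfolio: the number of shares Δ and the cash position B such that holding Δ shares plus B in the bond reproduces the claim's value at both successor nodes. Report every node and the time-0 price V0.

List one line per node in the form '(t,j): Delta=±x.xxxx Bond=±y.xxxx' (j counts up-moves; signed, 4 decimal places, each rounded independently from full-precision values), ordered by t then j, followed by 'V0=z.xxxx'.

Since d<R<u, set p* = (R−d)/(u−d) = 0.8387; price each node as the discounted p*-expectation of its children.
Payoff layer (t=3): V(3,0)=36.7931, V(3,1)=24.0637, V(3,2)=6.0729, V(3,3)=0.0000
  t=2,j=0: stock 41.0625 → up 43.5263 (V=24.0637), down 30.7969 (V=36.7931). Price 25.8583; hedge Δ=-1.0000, bond B=66.9208.
  t=2,j=1: stock 58.0350 → up 61.5171 (V=6.0729), down 43.5263 (V=24.0637). Price 8.8858; hedge Δ=-1.0000, bond B=66.9208.
  t=2,j=2: stock 82.0228 → up 86.9442 (V=0.0000), down 61.5171 (V=6.0729). Price 0.9698; hedge Δ=-0.2388, bond B=20.5598.
  t=1,j=0: stock 54.7500 → up 58.0350 (V=8.8858), down 41.0625 (V=25.8583). Price 11.5082; hedge Δ=-1.0000, bond B=66.2582.
  t=1,j=1: stock 77.3800 → up 82.0228 (V=0.9698), down 58.0350 (V=8.8858). Price 2.2243; hedge Δ=-0.3300, bond B=27.7598.
  t=0,j=0: stock 73.0000 → up 77.3800 (V=2.2243), down 54.7500 (V=11.5082). Price 3.6849; hedge Δ=-0.4102, bond B=33.6329.
Each (Δ,B) replicates both successor values, so the strategy is self-financing and V0 is arbitrage-free.

(0,0): Delta=-0.4102 Bond=33.6329
(1,0): Delta=-1.0000 Bond=66.2582
(1,1): Delta=-0.3300 Bond=27.7598
(2,0): Delta=-1.0000 Bond=66.9208
(2,1): Delta=-1.0000 Bond=66.9208
(2,2): Delta=-0.2388 Bond=20.5598
V0=3.6849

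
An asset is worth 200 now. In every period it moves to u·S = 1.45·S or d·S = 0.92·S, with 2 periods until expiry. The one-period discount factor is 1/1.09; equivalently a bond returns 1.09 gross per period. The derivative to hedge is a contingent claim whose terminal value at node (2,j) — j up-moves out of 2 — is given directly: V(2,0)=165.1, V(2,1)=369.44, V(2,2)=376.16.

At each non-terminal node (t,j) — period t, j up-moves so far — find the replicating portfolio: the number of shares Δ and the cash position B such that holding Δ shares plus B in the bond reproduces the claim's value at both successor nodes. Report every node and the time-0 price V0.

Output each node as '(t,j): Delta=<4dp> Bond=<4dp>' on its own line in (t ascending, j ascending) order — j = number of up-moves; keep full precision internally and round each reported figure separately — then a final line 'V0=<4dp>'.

No-arbitrage ⇒ martingale measure with p* = (R−d)/(u−d) = 0.3208.
Terminal payoffs: V(2,0)=165.1000, V(2,1)=369.4400, V(2,2)=376.1600
  t=1,j=0: stock 184.0000 → up 266.8000 (V=369.4400), down 169.2800 (V=165.1000). Price 211.5991; hedge Δ=2.0954, bond B=-173.9481.
  t=1,j=1: stock 290.0000 → up 420.5000 (V=376.1600), down 266.8000 (V=369.4400). Price 340.9133; hedge Δ=0.0437, bond B=328.2340.
  t=0,j=0: stock 200.0000 → up 290.0000 (V=340.9133), down 184.0000 (V=211.5991). Price 232.1809; hedge Δ=1.2199, bond B=-11.8081.
Each (Δ,B) replicates both successor values, so the strategy is self-financing and V0 is arbitrage-free.

(0,0): Delta=1.2199 Bond=-11.8081
(1,0): Delta=2.0954 Bond=-173.9481
(1,1): Delta=0.0437 Bond=328.2340
V0=232.1809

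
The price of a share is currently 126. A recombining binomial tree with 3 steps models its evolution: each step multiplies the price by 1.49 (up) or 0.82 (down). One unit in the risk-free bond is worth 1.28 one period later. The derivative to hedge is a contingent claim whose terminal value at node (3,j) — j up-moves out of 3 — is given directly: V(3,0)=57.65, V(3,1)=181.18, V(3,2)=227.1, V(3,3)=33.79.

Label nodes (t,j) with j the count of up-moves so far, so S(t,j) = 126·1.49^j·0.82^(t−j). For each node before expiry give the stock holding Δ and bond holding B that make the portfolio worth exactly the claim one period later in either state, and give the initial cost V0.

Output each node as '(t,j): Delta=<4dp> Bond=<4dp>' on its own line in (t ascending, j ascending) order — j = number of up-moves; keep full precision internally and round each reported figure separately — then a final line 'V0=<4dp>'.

(0,0): Delta=-0.4282 Bond=125.4898
(1,0): Delta=0.7928 Bond=34.4785
(1,1): Delta=-0.7349 Bond=218.2165
(2,0): Delta=2.1762 Bond=-73.0750
(2,1): Delta=0.4452 Bond=97.6402
(2,2): Delta=-1.0314 Bond=362.2565
V0=71.5397

Since d<R<u, set p* = (R−d)/(u−d) = 0.6866; price each node as the discounted p*-expectation of its children.
Terminal payoffs: V(3,0)=57.6500, V(3,1)=181.1800, V(3,2)=227.1000, V(3,3)=33.7900
  t=2,j=0: stock 84.7224 → up 126.2364 (V=181.1800), down 69.4724 (V=57.6500). Price 111.2982; hedge Δ=2.1762, bond B=-73.0750.
  t=2,j=1: stock 153.9468 → up 229.3807 (V=227.1000), down 126.2364 (V=181.1800). Price 166.1775; hedge Δ=0.4452, bond B=97.6402.
  t=2,j=2: stock 279.7326 → up 416.8016 (V=33.7900), down 229.3807 (V=227.1000). Price 73.7341; hedge Δ=-1.0314, bond B=362.2565.
  t=1,j=0: stock 103.3200 → up 153.9468 (V=166.1775), down 84.7224 (V=111.2982). Price 116.3879; hedge Δ=0.7928, bond B=34.4785.
  t=1,j=1: stock 187.7400 → up 279.7326 (V=73.7341), down 153.9468 (V=166.1775). Price 80.2413; hedge Δ=-0.7349, bond B=218.2165.
  t=0,j=0: stock 126.0000 → up 187.7400 (V=80.2413), down 103.3200 (V=116.3879). Price 71.5397; hedge Δ=-0.4282, bond B=125.4898.
The time-0 hedge costs 71.5397, which is the no-arbitrage price.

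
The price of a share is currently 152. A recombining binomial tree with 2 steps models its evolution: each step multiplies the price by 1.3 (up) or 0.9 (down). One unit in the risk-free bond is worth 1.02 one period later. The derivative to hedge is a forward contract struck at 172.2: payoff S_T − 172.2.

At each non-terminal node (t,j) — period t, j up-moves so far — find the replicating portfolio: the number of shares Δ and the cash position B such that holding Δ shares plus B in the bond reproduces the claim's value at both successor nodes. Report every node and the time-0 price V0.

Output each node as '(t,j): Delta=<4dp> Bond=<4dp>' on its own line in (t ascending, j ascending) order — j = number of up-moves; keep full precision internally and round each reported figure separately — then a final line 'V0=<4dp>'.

No-arbitrage ⇒ martingale measure with p* = (R−d)/(u−d) = 0.3000.
Terminal values V(2,·): V(2,0)=-49.0800, V(2,1)=5.6400, V(2,2)=84.6800
  t=1,j=0: stock 136.8000 → up 177.8400 (V=5.6400), down 123.1200 (V=-49.0800). Price -32.0235; hedge Δ=1.0000, bond B=-168.8235.
  t=1,j=1: stock 197.6000 → up 256.8800 (V=84.6800), down 177.8400 (V=5.6400). Price 28.7765; hedge Δ=1.0000, bond B=-168.8235.
  t=0,j=0: stock 152.0000 → up 197.6000 (V=28.7765), down 136.8000 (V=-32.0235). Price -13.5133; hedge Δ=1.0000, bond B=-165.5133.
Self-financing check: at every node Δ·S+B equals the discounted successor values.

(0,0): Delta=1.0000 Bond=-165.5133
(1,0): Delta=1.0000 Bond=-168.8235
(1,1): Delta=1.0000 Bond=-168.8235
V0=-13.5133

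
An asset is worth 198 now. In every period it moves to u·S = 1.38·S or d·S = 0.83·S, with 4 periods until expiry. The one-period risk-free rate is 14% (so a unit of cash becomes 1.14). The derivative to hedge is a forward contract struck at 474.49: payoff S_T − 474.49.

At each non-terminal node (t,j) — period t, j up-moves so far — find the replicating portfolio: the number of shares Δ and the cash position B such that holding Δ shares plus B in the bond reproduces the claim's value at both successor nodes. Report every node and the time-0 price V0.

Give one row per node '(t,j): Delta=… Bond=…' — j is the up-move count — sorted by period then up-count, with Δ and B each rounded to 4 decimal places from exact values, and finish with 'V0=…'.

(0,0): Delta=1.0000 Bond=-280.9362
(1,0): Delta=1.0000 Bond=-320.2672
(1,1): Delta=1.0000 Bond=-320.2672
(2,0): Delta=1.0000 Bond=-365.1046
(2,1): Delta=1.0000 Bond=-365.1046
(2,2): Delta=1.0000 Bond=-365.1046
(3,0): Delta=1.0000 Bond=-416.2193
(3,1): Delta=1.0000 Bond=-416.2193
(3,2): Delta=1.0000 Bond=-416.2193
(3,3): Delta=1.0000 Bond=-416.2193
V0=-82.9362

The replicating-portfolio and risk-neutral prices coincide; use p* = (1.14−0.83)/(1.38−0.83) = 0.5636 for the latter.
Payoff layer (t=4): V(4,0)=-380.5225, V(4,1)=-318.2549, V(4,2)=-214.7257, V(4,3)=-42.5926, V(4,4)=243.6044
  t=3,j=0: stock 113.2138 → up 156.2351 (V=-318.2549), down 93.9675 (V=-380.5225). Price -303.0055; hedge Δ=1.0000, bond B=-416.2193.
  t=3,j=1: stock 188.2350 → up 259.7643 (V=-214.7257), down 156.2351 (V=-318.2549). Price -227.9843; hedge Δ=1.0000, bond B=-416.2193.
  t=3,j=2: stock 312.9691 → up 431.8974 (V=-42.5926), down 259.7643 (V=-214.7257). Price -103.2502; hedge Δ=1.0000, bond B=-416.2193.
  t=3,j=3: stock 520.3583 → up 718.0944 (V=243.6044), down 431.8974 (V=-42.5926). Price 104.1390; hedge Δ=1.0000, bond B=-416.2193.
  t=2,j=0: stock 136.4022 → up 188.2350 (V=-227.9843), down 113.2138 (V=-303.0055). Price -228.7024; hedge Δ=1.0000, bond B=-365.1046.
  t=2,j=1: stock 226.7892 → up 312.9691 (V=-103.2502), down 188.2350 (V=-227.9843). Price -138.3154; hedge Δ=1.0000, bond B=-365.1046.
  t=2,j=2: stock 377.0712 → up 520.3583 (V=104.1390), down 312.9691 (V=-103.2502). Price 11.9666; hedge Δ=1.0000, bond B=-365.1046.
  t=1,j=0: stock 164.3400 → up 226.7892 (V=-138.3154), down 136.4022 (V=-228.7024). Price -155.9272; hedge Δ=1.0000, bond B=-320.2672.
  t=1,j=1: stock 273.2400 → up 377.0712 (V=11.9666), down 226.7892 (V=-138.3154). Price -47.0272; hedge Δ=1.0000, bond B=-320.2672.
  t=0,j=0: stock 198.0000 → up 273.2400 (V=-47.0272), down 164.3400 (V=-155.9272). Price -82.9362; hedge Δ=1.0000, bond B=-280.9362.
Check: Δ(0,0)·S0 + B(0,0) = -82.9362 = V0.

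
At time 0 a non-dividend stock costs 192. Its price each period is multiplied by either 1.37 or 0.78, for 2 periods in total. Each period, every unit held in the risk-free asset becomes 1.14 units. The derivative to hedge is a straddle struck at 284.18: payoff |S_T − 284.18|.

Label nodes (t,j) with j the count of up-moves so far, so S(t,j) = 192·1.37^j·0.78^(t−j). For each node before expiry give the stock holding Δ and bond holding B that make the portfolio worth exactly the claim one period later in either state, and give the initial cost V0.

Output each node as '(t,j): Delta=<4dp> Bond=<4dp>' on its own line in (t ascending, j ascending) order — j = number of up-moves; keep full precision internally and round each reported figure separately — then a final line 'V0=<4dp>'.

The replicating-portfolio and risk-neutral prices coincide; use p* = (1.14−0.78)/(1.37−0.78) = 0.6102 for the latter.
Terminal payoffs: V(2,0)=167.3672, V(2,1)=79.0088, V(2,2)=76.1848
(1,0): S=149.7600. Δ = (V_up−V_dn)/(S_up−S_dn) = (79.0088−167.3672)/(205.1712−116.8128) = -1.0000. V = [p*·79.0088 + (1−p*)·167.3672]/1.14 = 99.5207. B = V − Δ·S = 249.2807.
(1,1): S=263.0400. Δ = (V_up−V_dn)/(S_up−S_dn) = (76.1848−79.0088)/(360.3648−205.1712) = -0.0182. V = [p*·76.1848 + (1−p*)·79.0088]/1.14 = 67.7945. B = V − Δ·S = 72.5809.
(0,0): S=192.0000. Δ = (V_up−V_dn)/(S_up−S_dn) = (67.7945−99.5207)/(263.0400−149.7600) = -0.2801. V = [p*·67.7945 + (1−p*)·99.5207]/1.14 = 70.3178. B = V − Δ·S = 124.0911.
Check: Δ(0,0)·S0 + B(0,0) = 70.3178 = V0.

(0,0): Delta=-0.2801 Bond=124.0911
(1,0): Delta=-1.0000 Bond=249.2807
(1,1): Delta=-0.0182 Bond=72.5809
V0=70.3178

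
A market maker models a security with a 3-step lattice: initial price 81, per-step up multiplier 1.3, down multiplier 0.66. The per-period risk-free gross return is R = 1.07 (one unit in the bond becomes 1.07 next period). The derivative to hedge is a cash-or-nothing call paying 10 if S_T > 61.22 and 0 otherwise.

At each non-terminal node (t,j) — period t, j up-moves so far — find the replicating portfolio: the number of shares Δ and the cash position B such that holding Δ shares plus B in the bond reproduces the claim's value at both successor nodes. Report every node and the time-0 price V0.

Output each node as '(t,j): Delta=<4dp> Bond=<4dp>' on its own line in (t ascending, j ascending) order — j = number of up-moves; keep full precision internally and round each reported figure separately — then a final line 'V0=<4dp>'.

No-arbitrage ⇒ martingale measure with p* = (R−d)/(u−d) = 0.6406.
Payoff layer (t=3): V(3,0)=0.0000, V(3,1)=0.0000, V(3,2)=10.0000, V(3,3)=10.0000
Node (2,0) S=35.2836: V=(p*·0.0000+(1−p*)·0.0000)/1.07=0.0000; Δ=(0.0000−0.0000)/(45.8687−23.2872)=0.0000; B=V−Δ·S=0.0000
Node (2,1) S=69.4980: V=(p*·10.0000+(1−p*)·0.0000)/1.07=5.9871; Δ=(10.0000−0.0000)/(90.3474−45.8687)=0.2248; B=V−Δ·S=-9.6379
Node (2,2) S=136.8900: V=(p*·10.0000+(1−p*)·10.0000)/1.07=9.3458; Δ=(10.0000−10.0000)/(177.9570−90.3474)=0.0000; B=V−Δ·S=9.3458
Node (1,0) S=53.4600: V=(p*·5.9871+(1−p*)·0.0000)/1.07=3.5846; Δ=(5.9871−0.0000)/(69.4980−35.2836)=0.1750; B=V−Δ·S=-5.7703
Node (1,1) S=105.3000: V=(p*·9.3458+(1−p*)·5.9871)/1.07=7.6063; Δ=(9.3458−5.9871)/(136.8900−69.4980)=0.0498; B=V−Δ·S=2.3585
Node (0,0) S=81.0000: V=(p*·7.6063+(1−p*)·3.5846)/1.07=5.7580; Δ=(7.6063−3.5846)/(105.3000−53.4600)=0.0776; B=V−Δ·S=-0.5260
Self-financing check: at every node Δ·S+B equals the discounted successor values.

(0,0): Delta=0.0776 Bond=-0.5260
(1,0): Delta=0.1750 Bond=-5.7703
(1,1): Delta=0.0498 Bond=2.3585
(2,0): Delta=0.0000 Bond=0.0000
(2,1): Delta=0.2248 Bond=-9.6379
(2,2): Delta=0.0000 Bond=9.3458
V0=5.7580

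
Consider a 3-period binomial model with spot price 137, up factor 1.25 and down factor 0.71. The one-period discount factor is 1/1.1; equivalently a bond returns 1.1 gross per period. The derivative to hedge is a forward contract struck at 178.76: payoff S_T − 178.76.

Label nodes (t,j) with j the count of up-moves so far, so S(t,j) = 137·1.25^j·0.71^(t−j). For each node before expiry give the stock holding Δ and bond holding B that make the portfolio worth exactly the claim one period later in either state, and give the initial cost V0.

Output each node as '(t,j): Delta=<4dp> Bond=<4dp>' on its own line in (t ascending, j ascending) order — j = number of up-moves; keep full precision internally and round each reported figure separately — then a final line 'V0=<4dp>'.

(0,0): Delta=1.0000 Bond=-134.3050
(1,0): Delta=1.0000 Bond=-147.7355
(1,1): Delta=1.0000 Bond=-147.7355
(2,0): Delta=1.0000 Bond=-162.5091
(2,1): Delta=1.0000 Bond=-162.5091
(2,2): Delta=1.0000 Bond=-162.5091
V0=2.6950

Risk-neutral probability p* = (R−d)/(u−d) = (1.1−0.71)/(1.25−0.71) = 0.7222.
Payoff layer (t=3): V(3,0)=-129.7262, V(3,1)=-92.4329, V(3,2)=-26.7756, V(3,3)=88.8181
(2,0): S=69.0617. Δ = (V_up−V_dn)/(S_up−S_dn) = (-92.4329−-129.7262)/(86.3271−49.0338) = 1.0000. V = [p*·-92.4329 + (1−p*)·-129.7262]/1.1 = -93.4474. B = V − Δ·S = -162.5091.
(2,1): S=121.5875. Δ = (V_up−V_dn)/(S_up−S_dn) = (-26.7756−-92.4329)/(151.9844−86.3271) = 1.0000. V = [p*·-26.7756 + (1−p*)·-92.4329]/1.1 = -40.9216. B = V − Δ·S = -162.5091.
(2,2): S=214.0625. Δ = (V_up−V_dn)/(S_up−S_dn) = (88.8181−-26.7756)/(267.5781−151.9844) = 1.0000. V = [p*·88.8181 + (1−p*)·-26.7756]/1.1 = 51.5534. B = V − Δ·S = -162.5091.
(1,0): S=97.2700. Δ = (V_up−V_dn)/(S_up−S_dn) = (-40.9216−-93.4474)/(121.5875−69.0617) = 1.0000. V = [p*·-40.9216 + (1−p*)·-93.4474]/1.1 = -50.4655. B = V − Δ·S = -147.7355.
(1,1): S=171.2500. Δ = (V_up−V_dn)/(S_up−S_dn) = (51.5534−-40.9216)/(214.0625−121.5875) = 1.0000. V = [p*·51.5534 + (1−p*)·-40.9216]/1.1 = 23.5145. B = V − Δ·S = -147.7355.
(0,0): S=137.0000. Δ = (V_up−V_dn)/(S_up−S_dn) = (23.5145−-50.4655)/(171.2500−97.2700) = 1.0000. V = [p*·23.5145 + (1−p*)·-50.4655]/1.1 = 2.6950. B = V − Δ·S = -134.3050.
Root portfolio cost Δ·137+B reproduces V0=2.6950.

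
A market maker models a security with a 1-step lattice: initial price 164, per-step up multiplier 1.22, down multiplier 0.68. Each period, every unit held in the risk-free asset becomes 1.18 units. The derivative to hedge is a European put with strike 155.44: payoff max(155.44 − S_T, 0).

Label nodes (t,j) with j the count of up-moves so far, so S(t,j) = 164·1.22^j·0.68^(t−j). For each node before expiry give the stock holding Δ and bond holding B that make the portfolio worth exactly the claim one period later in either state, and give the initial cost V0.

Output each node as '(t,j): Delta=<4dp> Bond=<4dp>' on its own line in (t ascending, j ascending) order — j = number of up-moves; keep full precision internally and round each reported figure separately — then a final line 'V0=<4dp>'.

(0,0): Delta=-0.4959 Bond=84.0904
V0=2.7571

Since d<R<u, set p* = (R−d)/(u−d) = 0.9259; price each node as the discounted p*-expectation of its children.
Payoff layer (t=1): V(1,0)=43.9200, V(1,1)=0.0000
Node (0,0) S=164.0000: V=(p*·0.0000+(1−p*)·43.9200)/1.18=2.7571; Δ=(0.0000−43.9200)/(200.0800−111.5200)=-0.4959; B=V−Δ·S=84.0904
Self-financing check: at every node Δ·S+B equals the discounted successor values.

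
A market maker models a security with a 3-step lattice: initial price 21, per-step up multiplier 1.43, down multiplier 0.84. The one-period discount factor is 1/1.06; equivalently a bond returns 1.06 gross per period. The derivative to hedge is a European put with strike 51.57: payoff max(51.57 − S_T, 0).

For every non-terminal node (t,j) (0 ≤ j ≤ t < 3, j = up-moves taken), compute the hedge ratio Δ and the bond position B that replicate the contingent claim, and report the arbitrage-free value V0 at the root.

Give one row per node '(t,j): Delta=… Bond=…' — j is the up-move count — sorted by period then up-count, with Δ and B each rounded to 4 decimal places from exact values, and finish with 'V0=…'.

No-arbitrage ⇒ martingale measure with p* = (R−d)/(u−d) = 0.3729.
Terminal values V(3,·): V(3,0)=39.1232, V(3,1)=30.3808, V(3,2)=15.4980, V(3,3)=0.0000
(2,0): S=14.8176. Δ = (V_up−V_dn)/(S_up−S_dn) = (30.3808−39.1232)/(21.1892−12.4468) = -1.0000. V = [p*·30.3808 + (1−p*)·39.1232]/1.06 = 33.8333. B = V − Δ·S = 48.6509.
(2,1): S=25.2252. Δ = (V_up−V_dn)/(S_up−S_dn) = (15.4980−30.3808)/(36.0720−21.1892) = -1.0000. V = [p*·15.4980 + (1−p*)·30.3808]/1.06 = 23.4257. B = V − Δ·S = 48.6509.
(2,2): S=42.9429. Δ = (V_up−V_dn)/(S_up−S_dn) = (0.0000−15.4980)/(61.4083−36.0720) = -0.6117. V = [p*·0.0000 + (1−p*)·15.4980]/1.06 = 9.1689. B = V − Δ·S = 35.4367.
(1,0): S=17.6400. Δ = (V_up−V_dn)/(S_up−S_dn) = (23.4257−33.8333)/(25.2252−14.8176) = -1.0000. V = [p*·23.4257 + (1−p*)·33.8333]/1.06 = 28.2571. B = V − Δ·S = 45.8971.
(1,1): S=30.0300. Δ = (V_up−V_dn)/(S_up−S_dn) = (9.1689−23.4257)/(42.9429−25.2252) = -0.8047. V = [p*·9.1689 + (1−p*)·23.4257]/1.06 = 17.0846. B = V − Δ·S = 41.2487.
(0,0): S=21.0000. Δ = (V_up−V_dn)/(S_up−S_dn) = (17.0846−28.2571)/(30.0300−17.6400) = -0.9017. V = [p*·17.0846 + (1−p*)·28.2571]/1.06 = 22.7274. B = V − Δ·S = 41.6640.
Check: Δ(0,0)·S0 + B(0,0) = 22.7274 = V0.

(0,0): Delta=-0.9017 Bond=41.6640
(1,0): Delta=-1.0000 Bond=45.8971
(1,1): Delta=-0.8047 Bond=41.2487
(2,0): Delta=-1.0000 Bond=48.6509
(2,1): Delta=-1.0000 Bond=48.6509
(2,2): Delta=-0.6117 Bond=35.4367
V0=22.7274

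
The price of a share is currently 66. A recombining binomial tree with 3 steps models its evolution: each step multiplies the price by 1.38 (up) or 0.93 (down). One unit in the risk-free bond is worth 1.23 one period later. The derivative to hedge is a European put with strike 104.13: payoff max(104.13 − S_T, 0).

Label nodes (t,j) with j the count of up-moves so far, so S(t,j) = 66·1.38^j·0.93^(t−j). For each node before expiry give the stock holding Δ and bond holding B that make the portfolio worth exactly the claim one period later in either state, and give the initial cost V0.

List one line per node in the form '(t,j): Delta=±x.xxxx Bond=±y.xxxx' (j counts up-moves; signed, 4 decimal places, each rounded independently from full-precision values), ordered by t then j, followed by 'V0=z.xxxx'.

Risk-neutral probability p* = (R−d)/(u−d) = (1.23−0.93)/(1.38−0.93) = 0.6667.
At expiry t=3: V(3,0)=51.0424, V(3,1)=25.3549, V(3,2)=0.0000, V(3,3)=0.0000
  t=2,j=0: stock 57.0834 → up 78.7751 (V=25.3549), down 53.0876 (V=51.0424). Price 27.5751; hedge Δ=-1.0000, bond B=84.6585.
  t=2,j=1: stock 84.7044 → up 116.8921 (V=0.0000), down 78.7751 (V=25.3549). Price 6.8712; hedge Δ=-0.6652, bond B=63.2155.
  t=2,j=2: stock 125.6904 → up 173.4528 (V=0.0000), down 116.8921 (V=0.0000). Price 0.0000; hedge Δ=0.0000, bond B=0.0000.
  t=1,j=0: stock 61.3800 → up 84.7044 (V=6.8712), down 57.0834 (V=27.5751). Price 11.1972; hedge Δ=-0.7496, bond B=57.2058.
  t=1,j=1: stock 91.0800 → up 125.6904 (V=0.0000), down 84.7044 (V=6.8712). Price 1.8621; hedge Δ=-0.1676, bond B=17.1316.
  t=0,j=0: stock 66.0000 → up 91.0800 (V=1.8621), down 61.3800 (V=11.1972). Price 4.0438; hedge Δ=-0.3143, bond B=24.7883.
Self-financing check: at every node Δ·S+B equals the discounted successor values.

(0,0): Delta=-0.3143 Bond=24.7883
(1,0): Delta=-0.7496 Bond=57.2058
(1,1): Delta=-0.1676 Bond=17.1316
(2,0): Delta=-1.0000 Bond=84.6585
(2,1): Delta=-0.6652 Bond=63.2155
(2,2): Delta=0.0000 Bond=0.0000
V0=4.0438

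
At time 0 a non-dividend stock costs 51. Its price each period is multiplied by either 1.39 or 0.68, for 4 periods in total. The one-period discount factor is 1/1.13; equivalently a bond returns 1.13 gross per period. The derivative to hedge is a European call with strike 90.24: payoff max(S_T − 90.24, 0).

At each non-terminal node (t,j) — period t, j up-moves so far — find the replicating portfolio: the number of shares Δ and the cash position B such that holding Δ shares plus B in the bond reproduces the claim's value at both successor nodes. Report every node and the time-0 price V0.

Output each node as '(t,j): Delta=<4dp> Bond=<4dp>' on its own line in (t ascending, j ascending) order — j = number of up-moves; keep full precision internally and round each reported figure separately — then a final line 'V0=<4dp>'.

(0,0): Delta=0.4984 Bond=-14.8422
(1,0): Delta=0.0370 Bond=-0.7725
(1,1): Delta=0.6288 Bond=-26.0157
(2,0): Delta=0.0000 Bond=0.0000
(2,1): Delta=0.0475 Bond=-1.3773
(2,2): Delta=0.7931 Bond=-45.5874
(3,0): Delta=0.0000 Bond=0.0000
(3,1): Delta=0.0000 Bond=0.0000
(3,2): Delta=0.0609 Bond=-2.4556
(3,3): Delta=1.0000 Bond=-79.8584
V0=10.5739

The replicating-portfolio and risk-neutral prices coincide; use p* = (1.13−0.68)/(1.39−0.68) = 0.6338 for the latter.
Terminal values V(4,·): V(4,0)=0.0000, V(4,1)=0.0000, V(4,2)=0.0000, V(4,3)=2.8973, V(4,4)=100.1435
Node (3,0) S=16.0360: V=(p*·0.0000+(1−p*)·0.0000)/1.13=0.0000; Δ=(0.0000−0.0000)/(22.2901−10.9045)=0.0000; B=V−Δ·S=0.0000
Node (3,1) S=32.7795: V=(p*·0.0000+(1−p*)·0.0000)/1.13=0.0000; Δ=(0.0000−0.0000)/(45.5636−22.2901)=0.0000; B=V−Δ·S=0.0000
Node (3,2) S=67.0052: V=(p*·2.8973+(1−p*)·0.0000)/1.13=1.6250; Δ=(2.8973−0.0000)/(93.1373−45.5636)=0.0609; B=V−Δ·S=-2.4556
Node (3,3) S=136.9666: V=(p*·100.1435+(1−p*)·2.8973)/1.13=57.1082; Δ=(100.1435−2.8973)/(190.3835−93.1373)=1.0000; B=V−Δ·S=-79.8584
Node (2,0) S=23.5824: V=(p*·0.0000+(1−p*)·0.0000)/1.13=0.0000; Δ=(0.0000−0.0000)/(32.7795−16.0360)=0.0000; B=V−Δ·S=0.0000
Node (2,1) S=48.2052: V=(p*·1.6250+(1−p*)·0.0000)/1.13=0.9115; Δ=(1.6250−0.0000)/(67.0052−32.7795)=0.0475; B=V−Δ·S=-1.3773
Node (2,2) S=98.5371: V=(p*·57.1082+(1−p*)·1.6250)/1.13=32.5579; Δ=(57.1082−1.6250)/(136.9666−67.0052)=0.7931; B=V−Δ·S=-45.5874
Node (1,0) S=34.6800: V=(p*·0.9115+(1−p*)·0.0000)/1.13=0.5112; Δ=(0.9115−0.0000)/(48.2052−23.5824)=0.0370; B=V−Δ·S=-0.7725
Node (1,1) S=70.8900: V=(p*·32.5579+(1−p*)·0.9115)/1.13=18.5567; Δ=(32.5579−0.9115)/(98.5371−48.2052)=0.6288; B=V−Δ·S=-26.0157
Node (0,0) S=51.0000: V=(p*·18.5567+(1−p*)·0.5112)/1.13=10.5739; Δ=(18.5567−0.5112)/(70.8900−34.6800)=0.4984; B=V−Δ·S=-14.8422
The time-0 hedge costs 10.5739, which is the no-arbitrage price.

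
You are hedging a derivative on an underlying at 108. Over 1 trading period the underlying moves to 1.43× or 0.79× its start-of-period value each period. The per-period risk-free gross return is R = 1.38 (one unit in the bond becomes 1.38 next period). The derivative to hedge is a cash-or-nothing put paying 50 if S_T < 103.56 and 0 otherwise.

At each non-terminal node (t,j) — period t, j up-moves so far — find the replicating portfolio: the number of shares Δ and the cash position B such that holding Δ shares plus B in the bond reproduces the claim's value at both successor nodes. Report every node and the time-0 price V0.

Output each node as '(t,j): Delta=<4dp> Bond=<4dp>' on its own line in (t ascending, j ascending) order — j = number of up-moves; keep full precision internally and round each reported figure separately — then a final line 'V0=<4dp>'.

(0,0): Delta=-0.7234 Bond=80.9556
V0=2.8306

Since d<R<u, set p* = (R−d)/(u−d) = 0.9219; price each node as the discounted p*-expectation of its children.
Payoff layer (t=1): V(1,0)=50.0000, V(1,1)=0.0000
(0,0): S=108.0000. Δ = (V_up−V_dn)/(S_up−S_dn) = (0.0000−50.0000)/(154.4400−85.3200) = -0.7234. V = [p*·0.0000 + (1−p*)·50.0000]/1.38 = 2.8306. B = V − Δ·S = 80.9556.
Root portfolio cost Δ·108+B reproduces V0=2.8306.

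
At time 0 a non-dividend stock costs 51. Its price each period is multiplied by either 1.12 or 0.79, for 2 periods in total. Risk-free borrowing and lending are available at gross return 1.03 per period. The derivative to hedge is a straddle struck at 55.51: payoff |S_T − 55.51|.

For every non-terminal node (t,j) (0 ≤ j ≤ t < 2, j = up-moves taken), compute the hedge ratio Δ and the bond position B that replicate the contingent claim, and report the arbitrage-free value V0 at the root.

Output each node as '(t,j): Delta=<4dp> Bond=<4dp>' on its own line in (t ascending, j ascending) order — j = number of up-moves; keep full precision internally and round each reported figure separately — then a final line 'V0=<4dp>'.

No-arbitrage ⇒ martingale measure with p* = (R−d)/(u−d) = 0.7273.
Payoff layer (t=2): V(2,0)=23.6809, V(2,1)=10.3852, V(2,2)=8.4644
  t=1,j=0: stock 40.2900 → up 45.1248 (V=10.3852), down 31.8291 (V=23.6809). Price 13.6032; hedge Δ=-1.0000, bond B=53.8932.
  t=1,j=1: stock 57.1200 → up 63.9744 (V=8.4644), down 45.1248 (V=10.3852). Price 8.7265; hedge Δ=-0.1019, bond B=14.5471.
  t=0,j=0: stock 51.0000 → up 57.1200 (V=8.7265), down 40.2900 (V=13.6032). Price 9.7636; hedge Δ=-0.2898, bond B=24.5416.
Each (Δ,B) replicates both successor values, so the strategy is self-financing and V0 is arbitrage-free.

(0,0): Delta=-0.2898 Bond=24.5416
(1,0): Delta=-1.0000 Bond=53.8932
(1,1): Delta=-0.1019 Bond=14.5471
V0=9.7636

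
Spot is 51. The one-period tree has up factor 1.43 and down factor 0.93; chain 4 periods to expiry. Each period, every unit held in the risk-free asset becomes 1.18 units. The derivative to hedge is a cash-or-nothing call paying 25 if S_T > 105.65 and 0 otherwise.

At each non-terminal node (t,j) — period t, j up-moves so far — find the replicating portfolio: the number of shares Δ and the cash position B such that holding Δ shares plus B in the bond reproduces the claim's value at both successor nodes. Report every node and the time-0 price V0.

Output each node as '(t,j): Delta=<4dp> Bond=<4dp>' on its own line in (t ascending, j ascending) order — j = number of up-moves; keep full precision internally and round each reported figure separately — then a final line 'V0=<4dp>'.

(0,0): Delta=0.2238 Bond=-7.3822
(1,0): Delta=0.1893 Bond=-7.0753
(1,1): Delta=0.2462 Bond=-10.3467
(2,0): Delta=0.0000 Bond=0.0000
(2,1): Delta=0.3124 Bond=-16.6978
(2,2): Delta=0.2031 Bond=-7.7205
(3,0): Delta=0.0000 Bond=0.0000
(3,1): Delta=0.0000 Bond=0.0000
(3,2): Delta=0.5155 Bond=-39.4068
(3,3): Delta=0.0000 Bond=21.1864
V0=4.0296

Since d<R<u, set p* = (R−d)/(u−d) = 0.5000; price each node as the discounted p*-expectation of its children.
At expiry t=4: V(4,0)=0.0000, V(4,1)=0.0000, V(4,2)=0.0000, V(4,3)=25.0000, V(4,4)=25.0000
(3,0): S=41.0222. Δ = (V_up−V_dn)/(S_up−S_dn) = (0.0000−0.0000)/(58.6618−38.1507) = 0.0000. V = [p*·0.0000 + (1−p*)·0.0000]/1.18 = 0.0000. B = V − Δ·S = 0.0000.
(3,1): S=63.0772. Δ = (V_up−V_dn)/(S_up−S_dn) = (0.0000−0.0000)/(90.2003−58.6618) = 0.0000. V = [p*·0.0000 + (1−p*)·0.0000]/1.18 = 0.0000. B = V − Δ·S = 0.0000.
(3,2): S=96.9896. Δ = (V_up−V_dn)/(S_up−S_dn) = (25.0000−0.0000)/(138.6951−90.2003) = 0.5155. V = [p*·25.0000 + (1−p*)·0.0000]/1.18 = 10.5932. B = V − Δ·S = -39.4068.
(3,3): S=149.1346. Δ = (V_up−V_dn)/(S_up−S_dn) = (25.0000−25.0000)/(213.2624−138.6951) = 0.0000. V = [p*·25.0000 + (1−p*)·25.0000]/1.18 = 21.1864. B = V − Δ·S = 21.1864.
(2,0): S=44.1099. Δ = (V_up−V_dn)/(S_up−S_dn) = (0.0000−0.0000)/(63.0772−41.0222) = 0.0000. V = [p*·0.0000 + (1−p*)·0.0000]/1.18 = 0.0000. B = V − Δ·S = 0.0000.
(2,1): S=67.8249. Δ = (V_up−V_dn)/(S_up−S_dn) = (10.5932−0.0000)/(96.9896−63.0772) = 0.3124. V = [p*·10.5932 + (1−p*)·0.0000]/1.18 = 4.4887. B = V − Δ·S = -16.6978.
(2,2): S=104.2899. Δ = (V_up−V_dn)/(S_up−S_dn) = (21.1864−10.5932)/(149.1346−96.9896) = 0.2031. V = [p*·21.1864 + (1−p*)·10.5932]/1.18 = 13.4660. B = V − Δ·S = -7.7205.
(1,0): S=47.4300. Δ = (V_up−V_dn)/(S_up−S_dn) = (4.4887−0.0000)/(67.8249−44.1099) = 0.1893. V = [p*·4.4887 + (1−p*)·0.0000]/1.18 = 1.9020. B = V − Δ·S = -7.0753.
(1,1): S=72.9300. Δ = (V_up−V_dn)/(S_up−S_dn) = (13.4660−4.4887)/(104.2899−67.8249) = 0.2462. V = [p*·13.4660 + (1−p*)·4.4887]/1.18 = 7.6079. B = V − Δ·S = -10.3467.
(0,0): S=51.0000. Δ = (V_up−V_dn)/(S_up−S_dn) = (7.6079−1.9020)/(72.9300−47.4300) = 0.2238. V = [p*·7.6079 + (1−p*)·1.9020]/1.18 = 4.0296. B = V − Δ·S = -7.3822.
Root portfolio cost Δ·51+B reproduces V0=4.0296.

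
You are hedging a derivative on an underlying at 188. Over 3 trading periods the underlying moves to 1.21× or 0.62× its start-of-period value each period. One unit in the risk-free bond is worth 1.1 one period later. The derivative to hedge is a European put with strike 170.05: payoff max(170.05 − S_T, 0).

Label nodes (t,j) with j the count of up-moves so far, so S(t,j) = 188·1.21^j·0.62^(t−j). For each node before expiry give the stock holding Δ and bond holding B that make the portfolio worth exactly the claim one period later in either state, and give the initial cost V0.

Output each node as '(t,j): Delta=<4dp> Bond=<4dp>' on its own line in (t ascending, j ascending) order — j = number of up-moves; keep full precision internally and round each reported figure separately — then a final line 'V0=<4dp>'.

(0,0): Delta=-0.1978 Bond=43.0537
(1,0): Delta=-0.9935 Bond=140.1094
(1,1): Delta=-0.1043 Bond=26.1038
(2,0): Delta=-1.0000 Bond=154.5909
(2,1): Delta=-0.9927 Bond=154.0125
(2,2): Delta=0.0000 Bond=0.0000
V0=5.8752

Risk-neutral probability p* = (R−d)/(u−d) = (1.1−0.62)/(1.21−0.62) = 0.8136.
Payoff layer (t=3): V(3,0)=125.2443, V(3,1)=82.6067, V(3,2)=0.0000, V(3,3)=0.0000
  t=2,j=0: stock 72.2672 → up 87.4433 (V=82.6067), down 44.8057 (V=125.2443). Price 82.3237; hedge Δ=-1.0000, bond B=154.5909.
  t=2,j=1: stock 141.0376 → up 170.6555 (V=0.0000), down 87.4433 (V=82.6067). Price 14.0011; hedge Δ=-0.9927, bond B=154.0125.
  t=2,j=2: stock 275.2508 → up 333.0535 (V=0.0000), down 170.6555 (V=0.0000). Price 0.0000; hedge Δ=0.0000, bond B=0.0000.
  t=1,j=0: stock 116.5600 → up 141.0376 (V=14.0011), down 72.2672 (V=82.3237). Price 24.3084; hedge Δ=-0.9935, bond B=140.1094.
  t=1,j=1: stock 227.4800 → up 275.2508 (V=0.0000), down 141.0376 (V=14.0011). Price 2.3731; hedge Δ=-0.1043, bond B=26.1038.
  t=0,j=0: stock 188.0000 → up 227.4800 (V=2.3731), down 116.5600 (V=24.3084). Price 5.8752; hedge Δ=-0.1978, bond B=43.0537.
Each (Δ,B) replicates both successor values, so the strategy is self-financing and V0 is arbitrage-free.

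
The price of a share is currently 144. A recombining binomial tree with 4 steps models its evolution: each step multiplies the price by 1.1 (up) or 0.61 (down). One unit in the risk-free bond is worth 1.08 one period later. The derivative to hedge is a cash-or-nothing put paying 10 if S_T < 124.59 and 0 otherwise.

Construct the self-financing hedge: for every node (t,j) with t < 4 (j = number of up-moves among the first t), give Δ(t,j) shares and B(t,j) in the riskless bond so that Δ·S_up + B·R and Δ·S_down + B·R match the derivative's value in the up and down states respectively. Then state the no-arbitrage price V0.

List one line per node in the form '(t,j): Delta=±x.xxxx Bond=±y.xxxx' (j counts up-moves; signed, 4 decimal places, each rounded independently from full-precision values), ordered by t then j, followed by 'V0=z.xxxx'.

Since d<R<u, set p* = (R−d)/(u−d) = 0.9592; price each node as the discounted p*-expectation of its children.
At expiry t=4: V(4,0)=10.0000, V(4,1)=10.0000, V(4,2)=10.0000, V(4,3)=10.0000, V(4,4)=0.0000
  t=3,j=0: stock 32.6853 → up 35.9538 (V=10.0000), down 19.9380 (V=10.0000). Price 9.2593; hedge Δ=0.0000, bond B=9.2593.
  t=3,j=1: stock 58.9406 → up 64.8347 (V=10.0000), down 35.9538 (V=10.0000). Price 9.2593; hedge Δ=0.0000, bond B=9.2593.
  t=3,j=2: stock 106.2864 → up 116.9150 (V=10.0000), down 64.8347 (V=10.0000). Price 9.2593; hedge Δ=0.0000, bond B=9.2593.
  t=3,j=3: stock 191.6640 → up 210.8304 (V=0.0000), down 116.9150 (V=10.0000). Price 0.3779; hedge Δ=-0.1065, bond B=20.7861.
  t=2,j=0: stock 53.5824 → up 58.9406 (V=9.2593), down 32.6853 (V=9.2593). Price 8.5734; hedge Δ=0.0000, bond B=8.5734.
  t=2,j=1: stock 96.6240 → up 106.2864 (V=9.2593), down 58.9406 (V=9.2593). Price 8.5734; hedge Δ=0.0000, bond B=8.5734.
  t=2,j=2: stock 174.2400 → up 191.6640 (V=0.3779), down 106.2864 (V=9.2593). Price 0.6856; hedge Δ=-0.1040, bond B=18.8107.
  t=1,j=0: stock 87.8400 → up 96.6240 (V=8.5734), down 53.5824 (V=8.5734). Price 7.9383; hedge Δ=0.0000, bond B=7.9383.
  t=1,j=1: stock 158.4000 → up 174.2400 (V=0.6856), down 96.6240 (V=8.5734). Price 0.9329; hedge Δ=-0.1016, bond B=17.0305.
  t=0,j=0: stock 144.0000 → up 158.4000 (V=0.9329), down 87.8400 (V=7.9383). Price 1.1286; hedge Δ=-0.0993, bond B=15.4253.
Check: Δ(0,0)·S0 + B(0,0) = 1.1286 = V0.

(0,0): Delta=-0.0993 Bond=15.4253
(1,0): Delta=0.0000 Bond=7.9383
(1,1): Delta=-0.1016 Bond=17.0305
(2,0): Delta=0.0000 Bond=8.5734
(2,1): Delta=0.0000 Bond=8.5734
(2,2): Delta=-0.1040 Bond=18.8107
(3,0): Delta=0.0000 Bond=9.2593
(3,1): Delta=0.0000 Bond=9.2593
(3,2): Delta=0.0000 Bond=9.2593
(3,3): Delta=-0.1065 Bond=20.7861
V0=1.1286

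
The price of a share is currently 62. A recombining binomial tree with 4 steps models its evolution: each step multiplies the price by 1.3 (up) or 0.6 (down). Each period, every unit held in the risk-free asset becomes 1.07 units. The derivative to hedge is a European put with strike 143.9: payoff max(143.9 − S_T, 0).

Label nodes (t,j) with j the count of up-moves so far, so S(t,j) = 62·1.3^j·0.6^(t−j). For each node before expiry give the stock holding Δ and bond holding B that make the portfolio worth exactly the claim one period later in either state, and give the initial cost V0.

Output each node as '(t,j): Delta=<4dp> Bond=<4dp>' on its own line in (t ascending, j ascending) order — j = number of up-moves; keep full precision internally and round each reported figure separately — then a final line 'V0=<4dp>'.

(0,0): Delta=-0.8111 Bond=103.2136
(1,0): Delta=-1.0000 Bond=117.4653
(1,1): Delta=-0.7684 Bond=106.9999
(2,0): Delta=-1.0000 Bond=125.6878
(2,1): Delta=-1.0000 Bond=125.6878
(2,2): Delta=-0.7161 Bond=109.0101
(3,0): Delta=-1.0000 Bond=134.4860
(3,1): Delta=-1.0000 Bond=134.4860
(3,2): Delta=-1.0000 Bond=134.4860
(3,3): Delta=-0.6520 Bond=107.9080
V0=52.9248

The replicating-portfolio and risk-neutral prices coincide; use p* = (1.07−0.6)/(1.3−0.6) = 0.6714 for the latter.
Terminal payoffs: V(4,0)=135.8648, V(4,1)=126.4904, V(4,2)=106.1792, V(4,3)=62.1716, V(4,4)=0.0000
(3,0): S=13.3920. Δ = (V_up−V_dn)/(S_up−S_dn) = (126.4904−135.8648)/(17.4096−8.0352) = -1.0000. V = [p*·126.4904 + (1−p*)·135.8648]/1.07 = 121.0940. B = V − Δ·S = 134.4860.
(3,1): S=29.0160. Δ = (V_up−V_dn)/(S_up−S_dn) = (106.1792−126.4904)/(37.7208−17.4096) = -1.0000. V = [p*·106.1792 + (1−p*)·126.4904]/1.07 = 105.4700. B = V − Δ·S = 134.4860.
(3,2): S=62.8680. Δ = (V_up−V_dn)/(S_up−S_dn) = (62.1716−106.1792)/(81.7284−37.7208) = -1.0000. V = [p*·62.1716 + (1−p*)·106.1792]/1.07 = 71.6180. B = V − Δ·S = 134.4860.
(3,3): S=136.2140. Δ = (V_up−V_dn)/(S_up−S_dn) = (0.0000−62.1716)/(177.0782−81.7284) = -0.6520. V = [p*·0.0000 + (1−p*)·62.1716]/1.07 = 19.0914. B = V − Δ·S = 107.9080.
(2,0): S=22.3200. Δ = (V_up−V_dn)/(S_up−S_dn) = (105.4700−121.0940)/(29.0160−13.3920) = -1.0000. V = [p*·105.4700 + (1−p*)·121.0940]/1.07 = 103.3678. B = V − Δ·S = 125.6878.
(2,1): S=48.3600. Δ = (V_up−V_dn)/(S_up−S_dn) = (71.6180−105.4700)/(62.8680−29.0160) = -1.0000. V = [p*·71.6180 + (1−p*)·105.4700]/1.07 = 77.3278. B = V − Δ·S = 125.6878.
(2,2): S=104.7800. Δ = (V_up−V_dn)/(S_up−S_dn) = (19.0914−71.6180)/(136.2140−62.8680) = -0.7161. V = [p*·19.0914 + (1−p*)·71.6180]/1.07 = 33.9721. B = V − Δ·S = 109.0101.
(1,0): S=37.2000. Δ = (V_up−V_dn)/(S_up−S_dn) = (77.3278−103.3678)/(48.3600−22.3200) = -1.0000. V = [p*·77.3278 + (1−p*)·103.3678]/1.07 = 80.2653. B = V − Δ·S = 117.4653.
(1,1): S=80.6000. Δ = (V_up−V_dn)/(S_up−S_dn) = (33.9721−77.3278)/(104.7800−48.3600) = -0.7684. V = [p*·33.9721 + (1−p*)·77.3278]/1.07 = 45.0631. B = V − Δ·S = 106.9999.
(0,0): S=62.0000. Δ = (V_up−V_dn)/(S_up−S_dn) = (45.0631−80.2653)/(80.6000−37.2000) = -0.8111. V = [p*·45.0631 + (1−p*)·80.2653]/1.07 = 52.9248. B = V − Δ·S = 103.2136.
Self-financing check: at every node Δ·S+B equals the discounted successor values.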